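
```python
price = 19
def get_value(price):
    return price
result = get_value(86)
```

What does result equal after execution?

Step 1: Global price = 19.
Step 2: get_value(86) takes parameter price = 86, which shadows the global.
Step 3: result = 86

The answer is 86.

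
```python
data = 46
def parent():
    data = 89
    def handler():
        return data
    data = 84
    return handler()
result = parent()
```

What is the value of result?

Step 1: parent() sets data = 89, then later data = 84.
Step 2: handler() is called after data is reassigned to 84. Closures capture variables by reference, not by value.
Step 3: result = 84

The answer is 84.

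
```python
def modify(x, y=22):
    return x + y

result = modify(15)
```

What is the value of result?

Step 1: modify(15) uses default y = 22.
Step 2: Returns 15 + 22 = 37.
Step 3: result = 37

The answer is 37.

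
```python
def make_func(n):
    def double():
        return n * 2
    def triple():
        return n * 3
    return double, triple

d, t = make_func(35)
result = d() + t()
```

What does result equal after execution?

Step 1: Both closures capture the same n = 35.
Step 2: d() = 35 * 2 = 70, t() = 35 * 3 = 105.
Step 3: result = 70 + 105 = 175

The answer is 175.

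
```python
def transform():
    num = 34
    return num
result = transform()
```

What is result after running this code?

Step 1: transform() defines num = 34 in its local scope.
Step 2: return num finds the local variable num = 34.
Step 3: result = 34

The answer is 34.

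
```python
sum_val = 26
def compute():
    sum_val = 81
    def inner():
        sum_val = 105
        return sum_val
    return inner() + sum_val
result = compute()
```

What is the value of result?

Step 1: compute() has local sum_val = 81. inner() has local sum_val = 105.
Step 2: inner() returns its local sum_val = 105.
Step 3: compute() returns 105 + its own sum_val (81) = 186

The answer is 186.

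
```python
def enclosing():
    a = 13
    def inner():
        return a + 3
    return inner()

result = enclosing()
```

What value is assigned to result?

Step 1: enclosing() defines a = 13.
Step 2: inner() reads a = 13 from enclosing scope, returns 13 + 3 = 16.
Step 3: result = 16

The answer is 16.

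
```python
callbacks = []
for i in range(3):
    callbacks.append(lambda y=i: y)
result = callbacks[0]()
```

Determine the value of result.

Step 1: Default argument y=i captures i's value at each iteration.
Step 2: callbacks[0] captured y = 0 when i was 0.
Step 3: result = 0

The answer is 0.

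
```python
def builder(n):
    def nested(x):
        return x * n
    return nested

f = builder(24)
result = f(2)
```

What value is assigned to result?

Step 1: builder(24) creates a closure capturing n = 24.
Step 2: f(2) computes 2 * 24 = 48.
Step 3: result = 48

The answer is 48.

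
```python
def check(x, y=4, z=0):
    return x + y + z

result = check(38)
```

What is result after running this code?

Step 1: check(38) uses defaults y = 4, z = 0.
Step 2: Returns 38 + 4 + 0 = 42.
Step 3: result = 42

The answer is 42.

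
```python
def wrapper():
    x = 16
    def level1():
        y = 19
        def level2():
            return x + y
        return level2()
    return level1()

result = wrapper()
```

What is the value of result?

Step 1: x = 16 in wrapper. y = 19 in level1.
Step 2: level2() reads x = 16 and y = 19 from enclosing scopes.
Step 3: result = 16 + 19 = 35

The answer is 35.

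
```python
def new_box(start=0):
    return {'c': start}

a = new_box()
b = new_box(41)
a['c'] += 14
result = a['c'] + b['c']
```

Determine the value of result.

Step 1: new_box() returns a new dict each call (immutable default 0).
Step 2: a = {'c': 0}, b = {'c': 41}.
Step 3: a['c'] += 14 = 14. result = 14 + 41 = 55

The answer is 55.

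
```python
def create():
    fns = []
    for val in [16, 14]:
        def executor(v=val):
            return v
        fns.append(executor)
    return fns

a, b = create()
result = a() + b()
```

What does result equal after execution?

Step 1: Default argument v=val captures val at each iteration.
Step 2: a() returns 16 (captured at first iteration), b() returns 14 (captured at second).
Step 3: result = 16 + 14 = 30

The answer is 30.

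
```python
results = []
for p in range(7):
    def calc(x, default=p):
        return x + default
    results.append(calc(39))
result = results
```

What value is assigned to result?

Step 1: Default argument default=p is evaluated at function definition time.
Step 2: Each iteration creates calc with default = current p value.
Step 3: calc(39) returns 39 + default. results = [39, 40, 41, 42, 43, 44, 45]

The answer is [39, 40, 41, 42, 43, 44, 45].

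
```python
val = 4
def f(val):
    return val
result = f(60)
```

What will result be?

Step 1: Global val = 4.
Step 2: f(60) takes parameter val = 60, which shadows the global.
Step 3: result = 60

The answer is 60.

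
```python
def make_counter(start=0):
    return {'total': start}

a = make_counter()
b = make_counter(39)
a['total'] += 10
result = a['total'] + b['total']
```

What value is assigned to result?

Step 1: make_counter() returns a new dict each call (immutable default 0).
Step 2: a = {'total': 0}, b = {'total': 39}.
Step 3: a['total'] += 10 = 10. result = 10 + 39 = 49

The answer is 49.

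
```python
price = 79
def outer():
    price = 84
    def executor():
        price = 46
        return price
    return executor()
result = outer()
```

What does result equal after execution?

Step 1: Three scopes define price: global (79), outer (84), executor (46).
Step 2: executor() has its own local price = 46, which shadows both enclosing and global.
Step 3: result = 46 (local wins in LEGB)

The answer is 46.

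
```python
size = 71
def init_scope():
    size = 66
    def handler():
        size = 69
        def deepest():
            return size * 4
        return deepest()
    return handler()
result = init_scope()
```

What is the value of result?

Step 1: deepest() looks up size through LEGB: not local, finds size = 69 in enclosing handler().
Step 2: Returns 69 * 4 = 276.
Step 3: result = 276

The answer is 276.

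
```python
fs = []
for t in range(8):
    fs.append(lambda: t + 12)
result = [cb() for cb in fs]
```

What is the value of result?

Step 1: All lambdas capture t by reference. After the loop, t = 7.
Step 2: Each call returns 7 + 12 = 19.
Step 3: result = [19, 19, 19, 19, 19, 19, 19, 19]

The answer is [19, 19, 19, 19, 19, 19, 19, 19].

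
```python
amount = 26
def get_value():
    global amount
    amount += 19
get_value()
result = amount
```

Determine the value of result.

Step 1: amount = 26 globally.
Step 2: get_value() modifies global amount: amount += 19 = 45.
Step 3: result = 45

The answer is 45.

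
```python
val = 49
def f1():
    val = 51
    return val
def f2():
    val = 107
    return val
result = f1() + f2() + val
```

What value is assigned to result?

Step 1: Each function shadows global val with its own local.
Step 2: f1() returns 51, f2() returns 107.
Step 3: Global val = 49 is unchanged. result = 51 + 107 + 49 = 207

The answer is 207.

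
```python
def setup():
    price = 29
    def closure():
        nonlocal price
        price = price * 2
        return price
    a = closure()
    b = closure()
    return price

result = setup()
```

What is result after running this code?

Step 1: price starts at 29.
Step 2: First closure(): price = 29 * 2 = 58.
Step 3: Second closure(): price = 58 * 2 = 116.
Step 4: result = 116

The answer is 116.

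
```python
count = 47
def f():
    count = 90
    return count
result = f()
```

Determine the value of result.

Step 1: Global count = 47.
Step 2: f() creates local count = 90, shadowing the global.
Step 3: Returns local count = 90. result = 90

The answer is 90.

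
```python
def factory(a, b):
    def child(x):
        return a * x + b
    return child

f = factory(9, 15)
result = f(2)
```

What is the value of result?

Step 1: factory(9, 15) captures a = 9, b = 15.
Step 2: f(2) computes 9 * 2 + 15 = 33.
Step 3: result = 33

The answer is 33.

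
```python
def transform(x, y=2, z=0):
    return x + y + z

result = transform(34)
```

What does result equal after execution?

Step 1: transform(34) uses defaults y = 2, z = 0.
Step 2: Returns 34 + 2 + 0 = 36.
Step 3: result = 36

The answer is 36.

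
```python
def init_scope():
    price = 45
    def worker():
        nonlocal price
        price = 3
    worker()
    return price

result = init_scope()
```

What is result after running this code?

Step 1: init_scope() sets price = 45.
Step 2: worker() uses nonlocal to reassign price = 3.
Step 3: result = 3

The answer is 3.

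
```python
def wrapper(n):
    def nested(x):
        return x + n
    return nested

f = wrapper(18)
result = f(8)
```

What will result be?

Step 1: wrapper(18) creates a closure that captures n = 18.
Step 2: f(8) calls the closure with x = 8, returning 8 + 18 = 26.
Step 3: result = 26

The answer is 26.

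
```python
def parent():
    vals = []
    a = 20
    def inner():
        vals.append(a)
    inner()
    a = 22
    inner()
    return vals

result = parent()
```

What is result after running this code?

Step 1: a = 20. inner() appends current a to vals.
Step 2: First inner(): appends 20. Then a = 22.
Step 3: Second inner(): appends 22 (closure sees updated a). result = [20, 22]

The answer is [20, 22].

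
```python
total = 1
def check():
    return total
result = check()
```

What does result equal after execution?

Step 1: total = 1 is defined in the global scope.
Step 2: check() looks up total. No local total exists, so Python checks the global scope via LEGB rule and finds total = 1.
Step 3: result = 1

The answer is 1.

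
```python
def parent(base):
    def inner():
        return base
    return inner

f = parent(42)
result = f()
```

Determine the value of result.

Step 1: parent(42) creates closure capturing base = 42.
Step 2: f() returns the captured base = 42.
Step 3: result = 42

The answer is 42.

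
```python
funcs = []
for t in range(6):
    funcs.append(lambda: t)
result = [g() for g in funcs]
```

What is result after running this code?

Step 1: All 6 lambdas share the same variable t.
Step 2: After the loop, t = 5.
Step 3: Each call returns 5. result = [5, 5, 5, 5, 5, 5]

The answer is [5, 5, 5, 5, 5, 5].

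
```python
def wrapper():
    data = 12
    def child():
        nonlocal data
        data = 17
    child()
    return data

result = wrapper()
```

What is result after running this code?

Step 1: wrapper() sets data = 12.
Step 2: child() uses nonlocal to reassign data = 17.
Step 3: result = 17

The answer is 17.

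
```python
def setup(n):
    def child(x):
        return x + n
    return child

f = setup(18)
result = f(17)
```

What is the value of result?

Step 1: setup(18) creates a closure that captures n = 18.
Step 2: f(17) calls the closure with x = 17, returning 17 + 18 = 35.
Step 3: result = 35

The answer is 35.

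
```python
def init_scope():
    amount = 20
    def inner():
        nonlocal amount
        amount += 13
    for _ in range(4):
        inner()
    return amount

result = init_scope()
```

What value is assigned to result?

Step 1: amount = 20.
Step 2: inner() is called 4 times in a loop, each adding 13 via nonlocal.
Step 3: amount = 20 + 13 * 4 = 72

The answer is 72.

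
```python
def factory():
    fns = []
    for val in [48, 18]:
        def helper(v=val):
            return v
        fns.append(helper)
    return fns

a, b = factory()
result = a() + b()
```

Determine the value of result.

Step 1: Default argument v=val captures val at each iteration.
Step 2: a() returns 48 (captured at first iteration), b() returns 18 (captured at second).
Step 3: result = 48 + 18 = 66

The answer is 66.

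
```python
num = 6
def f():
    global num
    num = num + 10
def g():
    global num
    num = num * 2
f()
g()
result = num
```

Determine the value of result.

Step 1: num = 6.
Step 2: f() adds 10: num = 6 + 10 = 16.
Step 3: g() doubles: num = 16 * 2 = 32.
Step 4: result = 32

The answer is 32.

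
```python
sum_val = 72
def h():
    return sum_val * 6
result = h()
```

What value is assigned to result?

Step 1: sum_val = 72 is defined globally.
Step 2: h() looks up sum_val from global scope = 72, then computes 72 * 6 = 432.
Step 3: result = 432

The answer is 432.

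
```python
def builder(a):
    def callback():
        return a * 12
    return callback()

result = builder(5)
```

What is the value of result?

Step 1: builder(5) binds parameter a = 5.
Step 2: callback() accesses a = 5 from enclosing scope.
Step 3: result = 5 * 12 = 60

The answer is 60.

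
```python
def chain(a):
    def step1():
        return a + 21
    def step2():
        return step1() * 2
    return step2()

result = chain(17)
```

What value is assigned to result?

Step 1: chain(17) captures a = 17.
Step 2: step2() calls step1() which returns 17 + 21 = 38.
Step 3: step2() returns 38 * 2 = 76

The answer is 76.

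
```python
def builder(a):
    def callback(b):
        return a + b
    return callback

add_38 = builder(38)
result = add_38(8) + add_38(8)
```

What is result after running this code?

Step 1: add_38 captures a = 38.
Step 2: add_38(8) = 38 + 8 = 46, called twice.
Step 3: result = 46 + 46 = 92

The answer is 92.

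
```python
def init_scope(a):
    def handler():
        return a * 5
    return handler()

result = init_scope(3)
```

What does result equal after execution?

Step 1: init_scope(3) binds parameter a = 3.
Step 2: handler() accesses a = 3 from enclosing scope.
Step 3: result = 3 * 5 = 15

The answer is 15.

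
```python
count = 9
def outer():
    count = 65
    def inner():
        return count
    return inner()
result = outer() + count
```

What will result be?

Step 1: Global count = 9. outer() shadows with count = 65.
Step 2: inner() returns enclosing count = 65. outer() = 65.
Step 3: result = 65 + global count (9) = 74

The answer is 74.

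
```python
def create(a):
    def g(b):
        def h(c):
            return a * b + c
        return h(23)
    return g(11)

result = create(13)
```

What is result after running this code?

Step 1: a = 13, b = 11, c = 23.
Step 2: h() computes a * b + c = 13 * 11 + 23 = 166.
Step 3: result = 166

The answer is 166.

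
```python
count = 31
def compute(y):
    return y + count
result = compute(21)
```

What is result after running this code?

Step 1: count = 31 is defined globally.
Step 2: compute(21) uses parameter y = 21 and looks up count from global scope = 31.
Step 3: result = 21 + 31 = 52

The answer is 52.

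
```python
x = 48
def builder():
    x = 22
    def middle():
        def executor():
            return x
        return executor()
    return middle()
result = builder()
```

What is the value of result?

Step 1: builder() defines x = 22. middle() and executor() have no local x.
Step 2: executor() checks local (none), enclosing middle() (none), enclosing builder() and finds x = 22.
Step 3: result = 22

The answer is 22.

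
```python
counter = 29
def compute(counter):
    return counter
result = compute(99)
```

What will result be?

Step 1: Global counter = 29.
Step 2: compute(99) takes parameter counter = 99, which shadows the global.
Step 3: result = 99

The answer is 99.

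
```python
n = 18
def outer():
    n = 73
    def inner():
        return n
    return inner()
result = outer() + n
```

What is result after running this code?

Step 1: Global n = 18. outer() shadows with n = 73.
Step 2: inner() returns enclosing n = 73. outer() = 73.
Step 3: result = 73 + global n (18) = 91

The answer is 91.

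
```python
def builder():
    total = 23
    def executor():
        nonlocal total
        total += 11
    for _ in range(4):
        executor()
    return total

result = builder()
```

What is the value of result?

Step 1: total = 23.
Step 2: executor() is called 4 times in a loop, each adding 11 via nonlocal.
Step 3: total = 23 + 11 * 4 = 67

The answer is 67.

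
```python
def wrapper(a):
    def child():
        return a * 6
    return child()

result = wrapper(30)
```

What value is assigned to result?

Step 1: wrapper(30) binds parameter a = 30.
Step 2: child() accesses a = 30 from enclosing scope.
Step 3: result = 30 * 6 = 180

The answer is 180.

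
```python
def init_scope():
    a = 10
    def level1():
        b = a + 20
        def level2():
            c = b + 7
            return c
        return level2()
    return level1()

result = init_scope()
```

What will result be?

Step 1: a = 10. b = a + 20 = 30.
Step 2: c = b + 7 = 30 + 7 = 37.
Step 3: result = 37

The answer is 37.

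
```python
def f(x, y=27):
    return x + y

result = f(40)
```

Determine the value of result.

Step 1: f(40) uses default y = 27.
Step 2: Returns 40 + 27 = 67.
Step 3: result = 67

The answer is 67.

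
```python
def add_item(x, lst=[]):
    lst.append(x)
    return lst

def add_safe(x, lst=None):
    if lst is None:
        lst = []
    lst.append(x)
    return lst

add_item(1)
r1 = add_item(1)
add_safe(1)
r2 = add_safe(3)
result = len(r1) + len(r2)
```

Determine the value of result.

Step 1: add_item shares mutable default: after 2 calls, lst = [1, 1], len = 2.
Step 2: add_safe creates fresh list each time: r2 = [3], len = 1.
Step 3: result = 2 + 1 = 3

The answer is 3.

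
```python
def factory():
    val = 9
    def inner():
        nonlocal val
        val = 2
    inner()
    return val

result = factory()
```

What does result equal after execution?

Step 1: factory() sets val = 9.
Step 2: inner() uses nonlocal to reassign val = 2.
Step 3: result = 2

The answer is 2.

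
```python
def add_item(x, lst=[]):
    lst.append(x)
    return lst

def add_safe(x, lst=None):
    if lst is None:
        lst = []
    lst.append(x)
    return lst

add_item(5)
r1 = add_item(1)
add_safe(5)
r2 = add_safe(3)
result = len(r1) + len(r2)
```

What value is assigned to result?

Step 1: add_item shares mutable default: after 2 calls, lst = [5, 1], len = 2.
Step 2: add_safe creates fresh list each time: r2 = [3], len = 1.
Step 3: result = 2 + 1 = 3

The answer is 3.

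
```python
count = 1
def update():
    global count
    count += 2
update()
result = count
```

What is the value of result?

Step 1: count = 1 globally.
Step 2: update() modifies global count: count += 2 = 3.
Step 3: result = 3

The answer is 3.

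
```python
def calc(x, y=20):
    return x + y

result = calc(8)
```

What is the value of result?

Step 1: calc(8) uses default y = 20.
Step 2: Returns 8 + 20 = 28.
Step 3: result = 28

The answer is 28.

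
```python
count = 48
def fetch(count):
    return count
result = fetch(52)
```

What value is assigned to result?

Step 1: Global count = 48.
Step 2: fetch(52) takes parameter count = 52, which shadows the global.
Step 3: result = 52

The answer is 52.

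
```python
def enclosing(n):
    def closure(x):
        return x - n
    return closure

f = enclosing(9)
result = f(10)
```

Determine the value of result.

Step 1: enclosing(9) creates a closure capturing n = 9.
Step 2: f(10) computes 10 - 9 = 1.
Step 3: result = 1

The answer is 1.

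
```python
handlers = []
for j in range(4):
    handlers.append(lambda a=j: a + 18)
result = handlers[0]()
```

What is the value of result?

Step 1: Default argument a=j captures j's value at definition time.
Step 2: handlers[0] was defined when j = 0, so a defaults to 0.
Step 3: result = 0 + 18 = 18 (default arg fixes the late binding issue)

The answer is 18.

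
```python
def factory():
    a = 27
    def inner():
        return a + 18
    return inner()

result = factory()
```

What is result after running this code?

Step 1: factory() defines a = 27.
Step 2: inner() reads a = 27 from enclosing scope, returns 27 + 18 = 45.
Step 3: result = 45

The answer is 45.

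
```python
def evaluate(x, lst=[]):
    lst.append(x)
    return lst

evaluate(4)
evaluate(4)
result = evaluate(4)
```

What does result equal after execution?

Step 1: Mutable default argument gotcha! The list [] is created once.
Step 2: Each call appends to the SAME list: [4], [4, 4], [4, 4, 4].
Step 3: result = [4, 4, 4]

The answer is [4, 4, 4].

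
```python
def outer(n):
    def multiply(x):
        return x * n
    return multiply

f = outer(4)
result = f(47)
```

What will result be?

Step 1: outer(4) returns multiply closure with n = 4.
Step 2: f(47) computes 47 * 4 = 188.
Step 3: result = 188

The answer is 188.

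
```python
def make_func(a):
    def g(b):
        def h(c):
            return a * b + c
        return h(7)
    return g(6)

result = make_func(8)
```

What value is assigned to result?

Step 1: a = 8, b = 6, c = 7.
Step 2: h() computes a * b + c = 8 * 6 + 7 = 55.
Step 3: result = 55

The answer is 55.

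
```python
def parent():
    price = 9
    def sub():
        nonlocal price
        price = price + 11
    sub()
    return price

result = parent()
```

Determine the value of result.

Step 1: parent() sets price = 9.
Step 2: sub() uses nonlocal to modify price in parent's scope: price = 9 + 11 = 20.
Step 3: parent() returns the modified price = 20

The answer is 20.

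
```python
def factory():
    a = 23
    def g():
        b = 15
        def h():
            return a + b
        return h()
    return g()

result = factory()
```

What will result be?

Step 1: factory() defines a = 23. g() defines b = 15.
Step 2: h() accesses both from enclosing scopes: a = 23, b = 15.
Step 3: result = 23 + 15 = 38

The answer is 38.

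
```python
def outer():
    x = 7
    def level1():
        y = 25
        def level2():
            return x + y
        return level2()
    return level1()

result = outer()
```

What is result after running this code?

Step 1: x = 7 in outer. y = 25 in level1.
Step 2: level2() reads x = 7 and y = 25 from enclosing scopes.
Step 3: result = 7 + 25 = 32

The answer is 32.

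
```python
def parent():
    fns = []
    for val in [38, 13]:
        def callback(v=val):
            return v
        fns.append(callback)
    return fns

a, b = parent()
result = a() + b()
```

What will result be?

Step 1: Default argument v=val captures val at each iteration.
Step 2: a() returns 38 (captured at first iteration), b() returns 13 (captured at second).
Step 3: result = 38 + 13 = 51

The answer is 51.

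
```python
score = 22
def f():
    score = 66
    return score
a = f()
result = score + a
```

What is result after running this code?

Step 1: Global score = 22. f() returns local score = 66.
Step 2: a = 66. Global score still = 22.
Step 3: result = 22 + 66 = 88

The answer is 88.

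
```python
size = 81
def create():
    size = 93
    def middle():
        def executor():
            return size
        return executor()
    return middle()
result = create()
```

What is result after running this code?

Step 1: create() defines size = 93. middle() and executor() have no local size.
Step 2: executor() checks local (none), enclosing middle() (none), enclosing create() and finds size = 93.
Step 3: result = 93

The answer is 93.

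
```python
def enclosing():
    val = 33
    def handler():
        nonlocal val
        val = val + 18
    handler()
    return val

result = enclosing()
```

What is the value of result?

Step 1: enclosing() sets val = 33.
Step 2: handler() uses nonlocal to modify val in enclosing's scope: val = 33 + 18 = 51.
Step 3: enclosing() returns the modified val = 51

The answer is 51.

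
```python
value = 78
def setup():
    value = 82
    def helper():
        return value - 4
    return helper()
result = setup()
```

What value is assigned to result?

Step 1: setup() shadows global value with value = 82.
Step 2: helper() finds value = 82 in enclosing scope, computes 82 - 4 = 78.
Step 3: result = 78

The answer is 78.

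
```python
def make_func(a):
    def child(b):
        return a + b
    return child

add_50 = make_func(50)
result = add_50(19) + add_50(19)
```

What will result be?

Step 1: add_50 captures a = 50.
Step 2: add_50(19) = 50 + 19 = 69, called twice.
Step 3: result = 69 + 69 = 138

The answer is 138.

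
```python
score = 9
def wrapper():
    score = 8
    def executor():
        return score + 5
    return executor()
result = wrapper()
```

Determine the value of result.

Step 1: wrapper() shadows global score with score = 8.
Step 2: executor() finds score = 8 in enclosing scope, computes 8 + 5 = 13.
Step 3: result = 13

The answer is 13.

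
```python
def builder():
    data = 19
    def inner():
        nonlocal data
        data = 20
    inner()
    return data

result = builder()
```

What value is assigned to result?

Step 1: builder() sets data = 19.
Step 2: inner() uses nonlocal to reassign data = 20.
Step 3: result = 20

The answer is 20.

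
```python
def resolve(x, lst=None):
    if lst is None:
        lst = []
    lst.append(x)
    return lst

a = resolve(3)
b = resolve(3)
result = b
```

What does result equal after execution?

Step 1: None default with guard creates a NEW list each call.
Step 2: a = [3] (fresh list). b = [3] (another fresh list).
Step 3: result = [3] (this is the fix for mutable default)

The answer is [3].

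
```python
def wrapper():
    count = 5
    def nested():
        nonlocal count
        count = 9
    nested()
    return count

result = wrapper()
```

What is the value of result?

Step 1: wrapper() sets count = 5.
Step 2: nested() uses nonlocal to reassign count = 9.
Step 3: result = 9

The answer is 9.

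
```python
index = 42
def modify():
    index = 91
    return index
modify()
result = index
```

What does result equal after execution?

Step 1: index = 42 globally.
Step 2: modify() creates a LOCAL index = 91 (no global keyword!).
Step 3: The global index is unchanged. result = 42

The answer is 42.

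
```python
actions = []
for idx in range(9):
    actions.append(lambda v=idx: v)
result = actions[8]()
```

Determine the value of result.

Step 1: Default argument v=idx captures idx's value at each iteration.
Step 2: actions[8] captured v = 8 when idx was 8.
Step 3: result = 8

The answer is 8.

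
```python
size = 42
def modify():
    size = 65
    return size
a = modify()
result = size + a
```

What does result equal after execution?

Step 1: Global size = 42. modify() returns local size = 65.
Step 2: a = 65. Global size still = 42.
Step 3: result = 42 + 65 = 107

The answer is 107.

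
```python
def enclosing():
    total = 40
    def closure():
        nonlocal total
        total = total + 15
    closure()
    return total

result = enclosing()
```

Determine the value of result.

Step 1: enclosing() sets total = 40.
Step 2: closure() uses nonlocal to modify total in enclosing's scope: total = 40 + 15 = 55.
Step 3: enclosing() returns the modified total = 55

The answer is 55.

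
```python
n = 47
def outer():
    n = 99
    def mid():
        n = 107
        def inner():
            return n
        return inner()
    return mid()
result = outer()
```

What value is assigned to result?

Step 1: Three levels of shadowing: global 47, outer 99, mid 107.
Step 2: inner() finds n = 107 in enclosing mid() scope.
Step 3: result = 107

The answer is 107.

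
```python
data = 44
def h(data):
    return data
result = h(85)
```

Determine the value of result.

Step 1: Global data = 44.
Step 2: h(85) takes parameter data = 85, which shadows the global.
Step 3: result = 85

The answer is 85.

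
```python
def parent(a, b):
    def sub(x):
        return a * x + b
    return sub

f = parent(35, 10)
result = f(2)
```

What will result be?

Step 1: parent(35, 10) captures a = 35, b = 10.
Step 2: f(2) computes 35 * 2 + 10 = 80.
Step 3: result = 80

The answer is 80.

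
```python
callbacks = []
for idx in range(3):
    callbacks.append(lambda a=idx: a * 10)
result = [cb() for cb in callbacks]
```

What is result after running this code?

Step 1: Default arg a=idx captures idx at each iteration.
Step 2: callbacks[k] has a defaulting to k, returns k * 10.
Step 3: result = [0, 10, 20]

The answer is [0, 10, 20].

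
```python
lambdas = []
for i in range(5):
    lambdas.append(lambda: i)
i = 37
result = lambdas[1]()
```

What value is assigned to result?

Step 1: Lambdas capture the variable i by reference, not by value.
Step 2: After the loop, i is reassigned to 37.
Step 3: lambdas[1]() looks up the current i = 37. result = 37

The answer is 37.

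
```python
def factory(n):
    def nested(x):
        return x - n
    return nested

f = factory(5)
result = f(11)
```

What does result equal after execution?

Step 1: factory(5) creates a closure capturing n = 5.
Step 2: f(11) computes 11 - 5 = 6.
Step 3: result = 6

The answer is 6.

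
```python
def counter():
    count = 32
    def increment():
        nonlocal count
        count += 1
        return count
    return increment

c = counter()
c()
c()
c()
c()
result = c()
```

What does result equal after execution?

Step 1: counter() creates closure with count = 32.
Step 2: Each c() call increments count via nonlocal. After 5 calls: 32 + 5 = 37.
Step 3: result = 37

The answer is 37.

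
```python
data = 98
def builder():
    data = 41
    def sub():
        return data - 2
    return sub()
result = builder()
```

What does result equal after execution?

Step 1: builder() shadows global data with data = 41.
Step 2: sub() finds data = 41 in enclosing scope, computes 41 - 2 = 39.
Step 3: result = 39

The answer is 39.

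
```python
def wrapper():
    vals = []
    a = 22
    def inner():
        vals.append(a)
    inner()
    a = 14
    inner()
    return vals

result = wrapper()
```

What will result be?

Step 1: a = 22. inner() appends current a to vals.
Step 2: First inner(): appends 22. Then a = 14.
Step 3: Second inner(): appends 14 (closure sees updated a). result = [22, 14]

The answer is [22, 14].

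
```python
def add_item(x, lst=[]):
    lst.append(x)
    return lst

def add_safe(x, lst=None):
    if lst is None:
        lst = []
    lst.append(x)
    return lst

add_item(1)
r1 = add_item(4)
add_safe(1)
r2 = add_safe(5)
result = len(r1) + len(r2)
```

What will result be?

Step 1: add_item shares mutable default: after 2 calls, lst = [1, 4], len = 2.
Step 2: add_safe creates fresh list each time: r2 = [5], len = 1.
Step 3: result = 2 + 1 = 3

The answer is 3.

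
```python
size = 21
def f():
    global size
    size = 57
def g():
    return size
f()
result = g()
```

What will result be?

Step 1: size = 21.
Step 2: f() sets global size = 57.
Step 3: g() reads global size = 57. result = 57

The answer is 57.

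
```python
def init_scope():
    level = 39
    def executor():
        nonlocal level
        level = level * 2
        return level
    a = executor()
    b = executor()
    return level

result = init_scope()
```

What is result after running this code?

Step 1: level starts at 39.
Step 2: First executor(): level = 39 * 2 = 78.
Step 3: Second executor(): level = 78 * 2 = 156.
Step 4: result = 156

The answer is 156.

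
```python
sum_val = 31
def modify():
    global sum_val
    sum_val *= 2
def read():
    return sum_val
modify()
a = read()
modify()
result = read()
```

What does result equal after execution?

Step 1: sum_val = 31.
Step 2: First modify(): sum_val = 31 * 2 = 62.
Step 3: Second modify(): sum_val = 62 * 2 = 124.
Step 4: read() returns 124

The answer is 124.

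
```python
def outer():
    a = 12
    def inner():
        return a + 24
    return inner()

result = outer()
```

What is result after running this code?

Step 1: outer() defines a = 12.
Step 2: inner() reads a = 12 from enclosing scope, returns 12 + 24 = 36.
Step 3: result = 36

The answer is 36.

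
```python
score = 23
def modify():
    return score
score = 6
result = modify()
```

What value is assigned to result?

Step 1: score is first set to 23, then reassigned to 6.
Step 2: modify() is called after the reassignment, so it looks up the current global score = 6.
Step 3: result = 6

The answer is 6.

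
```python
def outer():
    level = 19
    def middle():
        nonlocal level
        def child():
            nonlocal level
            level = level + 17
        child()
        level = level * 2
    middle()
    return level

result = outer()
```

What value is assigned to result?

Step 1: level = 19.
Step 2: child() adds 17: level = 19 + 17 = 36.
Step 3: middle() doubles: level = 36 * 2 = 72.
Step 4: result = 72

The answer is 72.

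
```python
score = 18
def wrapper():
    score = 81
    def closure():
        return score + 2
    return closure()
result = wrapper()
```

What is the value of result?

Step 1: wrapper() shadows global score with score = 81.
Step 2: closure() finds score = 81 in enclosing scope, computes 81 + 2 = 83.
Step 3: result = 83

The answer is 83.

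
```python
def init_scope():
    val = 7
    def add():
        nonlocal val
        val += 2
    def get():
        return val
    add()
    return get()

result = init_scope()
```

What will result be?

Step 1: val = 7. add() modifies it via nonlocal, get() reads it.
Step 2: add() makes val = 7 + 2 = 9.
Step 3: get() returns 9. result = 9

The answer is 9.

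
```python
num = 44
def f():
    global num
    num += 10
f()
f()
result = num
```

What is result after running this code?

Step 1: num = 44.
Step 2: First f(): num = 44 + 10 = 54.
Step 3: Second f(): num = 54 + 10 = 64. result = 64

The answer is 64.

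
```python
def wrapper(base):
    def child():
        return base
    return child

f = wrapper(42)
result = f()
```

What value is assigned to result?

Step 1: wrapper(42) creates closure capturing base = 42.
Step 2: f() returns the captured base = 42.
Step 3: result = 42

The answer is 42.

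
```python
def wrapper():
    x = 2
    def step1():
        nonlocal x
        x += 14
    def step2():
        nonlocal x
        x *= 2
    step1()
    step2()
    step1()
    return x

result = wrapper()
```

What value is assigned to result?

Step 1: x = 2.
Step 2: step1(): x = 2 + 14 = 16.
Step 3: step2(): x = 16 * 2 = 32.
Step 4: step1(): x = 32 + 14 = 46. result = 46

The answer is 46.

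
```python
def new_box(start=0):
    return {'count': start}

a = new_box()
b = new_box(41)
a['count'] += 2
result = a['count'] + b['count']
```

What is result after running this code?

Step 1: new_box() returns a new dict each call (immutable default 0).
Step 2: a = {'count': 0}, b = {'count': 41}.
Step 3: a['count'] += 2 = 2. result = 2 + 41 = 43

The answer is 43.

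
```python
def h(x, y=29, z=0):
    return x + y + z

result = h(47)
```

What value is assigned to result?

Step 1: h(47) uses defaults y = 29, z = 0.
Step 2: Returns 47 + 29 + 0 = 76.
Step 3: result = 76

The answer is 76.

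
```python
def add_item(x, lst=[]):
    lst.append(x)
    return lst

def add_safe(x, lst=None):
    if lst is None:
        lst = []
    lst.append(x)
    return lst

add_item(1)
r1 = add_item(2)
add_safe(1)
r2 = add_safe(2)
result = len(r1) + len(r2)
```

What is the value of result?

Step 1: add_item shares mutable default: after 2 calls, lst = [1, 2], len = 2.
Step 2: add_safe creates fresh list each time: r2 = [2], len = 1.
Step 3: result = 2 + 1 = 3

The answer is 3.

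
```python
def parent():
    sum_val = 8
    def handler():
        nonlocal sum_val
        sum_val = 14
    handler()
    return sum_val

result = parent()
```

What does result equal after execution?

Step 1: parent() sets sum_val = 8.
Step 2: handler() uses nonlocal to reassign sum_val = 14.
Step 3: result = 14

The answer is 14.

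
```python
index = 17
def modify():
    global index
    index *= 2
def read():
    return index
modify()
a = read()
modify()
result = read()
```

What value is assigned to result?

Step 1: index = 17.
Step 2: First modify(): index = 17 * 2 = 34.
Step 3: Second modify(): index = 34 * 2 = 68.
Step 4: read() returns 68

The answer is 68.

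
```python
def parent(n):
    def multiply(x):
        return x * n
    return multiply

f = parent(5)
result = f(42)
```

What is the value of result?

Step 1: parent(5) returns multiply closure with n = 5.
Step 2: f(42) computes 42 * 5 = 210.
Step 3: result = 210

The answer is 210.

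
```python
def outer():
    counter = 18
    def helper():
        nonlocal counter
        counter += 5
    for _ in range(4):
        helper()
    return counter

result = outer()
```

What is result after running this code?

Step 1: counter = 18.
Step 2: helper() is called 4 times in a loop, each adding 5 via nonlocal.
Step 3: counter = 18 + 5 * 4 = 38

The answer is 38.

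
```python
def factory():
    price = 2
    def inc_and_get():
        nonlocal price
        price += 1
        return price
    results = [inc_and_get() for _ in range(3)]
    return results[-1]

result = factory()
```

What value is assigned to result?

Step 1: price = 2.
Step 2: Three calls to inc_and_get(), each adding 1.
Step 3: Last value = 2 + 1 * 3 = 5

The answer is 5.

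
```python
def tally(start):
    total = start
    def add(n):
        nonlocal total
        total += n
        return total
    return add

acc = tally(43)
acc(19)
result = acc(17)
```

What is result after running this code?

Step 1: tally(43) creates closure with total = 43.
Step 2: First acc(19): total = 43 + 19 = 62.
Step 3: Second acc(17): total = 62 + 17 = 79. result = 79

The answer is 79.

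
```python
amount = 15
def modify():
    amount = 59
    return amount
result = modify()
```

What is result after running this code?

Step 1: Global amount = 15.
Step 2: modify() creates local amount = 59, shadowing the global.
Step 3: Returns local amount = 59. result = 59

The answer is 59.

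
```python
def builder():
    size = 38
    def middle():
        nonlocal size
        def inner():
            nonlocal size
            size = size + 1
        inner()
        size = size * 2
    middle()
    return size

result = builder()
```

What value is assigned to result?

Step 1: size = 38.
Step 2: inner() adds 1: size = 38 + 1 = 39.
Step 3: middle() doubles: size = 39 * 2 = 78.
Step 4: result = 78

The answer is 78.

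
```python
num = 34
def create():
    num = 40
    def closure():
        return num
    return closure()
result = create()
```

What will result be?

Step 1: num = 34 globally, but create() defines num = 40 locally.
Step 2: closure() looks up num. Not in local scope, so checks enclosing scope (create) and finds num = 40.
Step 3: result = 40

The answer is 40.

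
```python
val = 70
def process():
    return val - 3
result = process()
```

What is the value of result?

Step 1: val = 70 is defined globally.
Step 2: process() looks up val from global scope = 70, then computes 70 - 3 = 67.
Step 3: result = 67

The answer is 67.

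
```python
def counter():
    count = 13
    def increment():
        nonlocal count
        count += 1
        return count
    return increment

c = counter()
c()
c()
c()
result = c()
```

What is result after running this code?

Step 1: counter() creates closure with count = 13.
Step 2: Each c() call increments count via nonlocal. After 4 calls: 13 + 4 = 17.
Step 3: result = 17

The answer is 17.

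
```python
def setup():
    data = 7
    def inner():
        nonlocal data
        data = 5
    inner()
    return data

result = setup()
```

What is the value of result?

Step 1: setup() sets data = 7.
Step 2: inner() uses nonlocal to reassign data = 5.
Step 3: result = 5

The answer is 5.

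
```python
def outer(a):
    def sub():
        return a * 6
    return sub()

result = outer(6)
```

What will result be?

Step 1: outer(6) binds parameter a = 6.
Step 2: sub() accesses a = 6 from enclosing scope.
Step 3: result = 6 * 6 = 36

The answer is 36.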